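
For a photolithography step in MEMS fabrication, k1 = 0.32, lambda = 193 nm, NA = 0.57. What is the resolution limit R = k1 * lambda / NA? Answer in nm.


Step 1: Identify values: k1 = 0.32, lambda = 193 nm, NA = 0.57
Step 2: R = k1 * lambda / NA
R = 0.32 * 193 / 0.57
R = 108.4 nm


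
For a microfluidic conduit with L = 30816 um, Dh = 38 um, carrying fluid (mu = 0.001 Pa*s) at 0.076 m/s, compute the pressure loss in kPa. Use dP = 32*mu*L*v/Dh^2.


Step 1: Convert to SI: L = 30816e-6 m, Dh = 38e-6 m
Step 2: dP = 32 * 0.001 * 30816e-6 * 0.076 / (38e-6)^2
Step 3: dP = 51900.63 Pa
Step 4: Convert to kPa: dP = 51.9 kPa


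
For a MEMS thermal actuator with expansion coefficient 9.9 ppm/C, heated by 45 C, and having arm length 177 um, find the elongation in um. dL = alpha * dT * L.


Step 1: Convert CTE: alpha = 9.9 ppm/C = 9.9e-6 /C
Step 2: dL = 9.9e-6 * 45 * 177
dL = 0.0789 um


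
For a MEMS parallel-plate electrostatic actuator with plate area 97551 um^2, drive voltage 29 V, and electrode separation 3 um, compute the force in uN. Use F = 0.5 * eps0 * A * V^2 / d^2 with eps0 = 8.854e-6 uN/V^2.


Step 1: Identify parameters.
eps0 = 8.854e-6 uN/V^2, A = 97551 um^2, V = 29 V, d = 3 um
Step 2: Compute V^2 = 29^2 = 841
Step 3: Compute d^2 = 3^2 = 9
Step 4: F = 0.5 * 8.854e-6 * 97551 * 841 / 9
F = 40.355 uN


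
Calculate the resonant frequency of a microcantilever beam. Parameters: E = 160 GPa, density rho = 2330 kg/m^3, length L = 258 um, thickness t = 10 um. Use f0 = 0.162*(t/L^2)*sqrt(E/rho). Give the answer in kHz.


Step 1: Convert units to SI.
t_SI = 10e-6 m, L_SI = 258e-6 m
Step 2: Calculate sqrt(E/rho).
sqrt(160e9 / 2330) = 8286.71 m/s
Step 3: Compute f0.
f0 = 0.162 * 10e-6 / (258e-6)^2 * 8286.71 = 201677.6 Hz = 201.68 kHz


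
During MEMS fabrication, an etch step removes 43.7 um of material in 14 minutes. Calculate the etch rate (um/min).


Step 1: Etch rate = depth / time
Step 2: rate = 43.7 / 14
rate = 3.121 um/min


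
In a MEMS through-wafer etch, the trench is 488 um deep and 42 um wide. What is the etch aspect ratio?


Step 1: AR = depth / width
Step 2: AR = 488 / 42
AR = 11.6


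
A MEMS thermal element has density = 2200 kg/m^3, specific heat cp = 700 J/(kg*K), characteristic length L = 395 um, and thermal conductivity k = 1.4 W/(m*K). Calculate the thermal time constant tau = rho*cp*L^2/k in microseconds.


Step 1: Convert L to m: L = 395e-6 m
Step 2: L^2 = (395e-6)^2 = 1.56025e-07 m^2
Step 3: tau = 2200 * 700 * 1.56025e-07 / 1.4 = 1.716275e-01 s
Step 4: Convert to microseconds (multiply by 1e6).
tau = 171627.5 us


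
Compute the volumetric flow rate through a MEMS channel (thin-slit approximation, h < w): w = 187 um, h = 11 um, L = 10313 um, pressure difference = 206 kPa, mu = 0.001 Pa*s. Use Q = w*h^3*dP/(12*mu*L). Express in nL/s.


Step 1: Convert all dimensions to SI (meters).
w = 187e-6 m, h = 11e-6 m, L = 10313e-6 m, dP = 206e3 Pa
Step 2: Q = w * h^3 * dP / (12 * mu * L)
Q = 187e-6 * (11e-6)^3 * 206e3 / (12 * 0.001 * 10313e-6) = 4.1430542e-10 m^3/s
Step 3: Convert Q from m^3/s to nL/s (1 m^3 = 1e12 nL, so multiply by 1e12).
Q = 414.305 nL/s


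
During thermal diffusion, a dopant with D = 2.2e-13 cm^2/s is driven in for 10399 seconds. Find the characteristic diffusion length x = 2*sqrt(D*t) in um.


Step 1: Compute D*t = 2.2e-13 * 10399 = 2.28778e-09 cm^2
Step 2: sqrt(D*t) = 4.7831e-05 cm
Step 3: x = 2 * 4.7831e-05 cm = 9.5662e-05 cm
Step 4: Convert to um (1 cm = 1e4 um): x = 0.957 um


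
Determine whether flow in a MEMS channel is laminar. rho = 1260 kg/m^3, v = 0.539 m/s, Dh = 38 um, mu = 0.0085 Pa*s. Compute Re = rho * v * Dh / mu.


Step 1: Convert Dh to meters: Dh = 38e-6 m
Step 2: Re = rho * v * Dh / mu
Re = 1260 * 0.539 * 38e-6 / 0.0085
Re = 3.036
Since Re = 3.036 is below ~2300, the flow is laminar.


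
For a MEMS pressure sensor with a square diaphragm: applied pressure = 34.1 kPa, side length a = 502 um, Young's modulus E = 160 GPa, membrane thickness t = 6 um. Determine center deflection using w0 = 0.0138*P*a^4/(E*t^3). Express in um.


Step 1: Convert pressure to compatible units (E is in GPa, so P in GPa).
P = 34.1 kPa = 34.1e-6 GPa
Step 2: Compute numerator: 0.0138 * P * a^4.
a^4 = 502^4 = 63506016016
numerator = 0.0138 * 34.1e-6 * 63506016016 = 2.98847e+04
Step 3: Compute denominator: E * t^3 = 160 * 6^3 = 34560
Step 4: w0 = numerator / denominator = 2.98847e+04 / 34560 = 0.8647 um


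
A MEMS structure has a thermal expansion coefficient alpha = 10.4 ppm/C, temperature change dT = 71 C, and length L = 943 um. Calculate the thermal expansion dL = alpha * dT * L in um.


Step 1: Convert CTE: alpha = 10.4 ppm/C = 10.4e-6 /C
Step 2: dL = 10.4e-6 * 71 * 943
dL = 0.6963 um


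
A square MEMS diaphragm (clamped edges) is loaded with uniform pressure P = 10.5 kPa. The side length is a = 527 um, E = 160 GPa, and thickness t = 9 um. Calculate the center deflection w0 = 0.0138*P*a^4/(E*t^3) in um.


Step 1: Convert pressure to compatible units (E is in GPa, so P in GPa).
P = 10.5 kPa = 10.5e-6 GPa
Step 2: Compute numerator: 0.0138 * P * a^4.
a^4 = 527^4 = 77133397441
numerator = 0.0138 * 10.5e-6 * 77133397441 = 1.1177e+04
Step 3: Compute denominator: E * t^3 = 160 * 9^3 = 116640
Step 4: w0 = numerator / denominator = 1.1177e+04 / 116640 = 0.0958 um


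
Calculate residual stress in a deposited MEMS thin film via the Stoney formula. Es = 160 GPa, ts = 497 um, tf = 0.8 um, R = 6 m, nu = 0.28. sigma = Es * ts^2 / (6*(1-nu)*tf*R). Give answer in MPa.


Step 1: Compute numerator: Es * ts^2 = 160 * 497^2 = 39521440 (GPa*um^2)
Step 2: Compute denominator (R in um): 6*(1-nu)*tf*R = 6*0.72*0.8*6e6 = 20736000.0 (um^2)
Step 3: sigma (GPa) = 39521440 / 20736000.0 = 1.905934e+00 GPa
Step 4: Convert to MPa (x1000): sigma = 1905.9 MPa


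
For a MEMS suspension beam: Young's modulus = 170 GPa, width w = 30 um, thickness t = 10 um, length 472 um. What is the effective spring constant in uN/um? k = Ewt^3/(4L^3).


Step 1: Convert E to consistent units (1 GPa = 1000 uN/um^2).
E = 170 GPa = 170000 uN/um^2
Step 2: Compute t^3 = 10^3 = 1000
Step 3: Compute L^3 = 472^3 = 105154048
Step 4: k = 170000 * 30 * 1000 / (4 * 105154048)
k = 12.1251 uN/um


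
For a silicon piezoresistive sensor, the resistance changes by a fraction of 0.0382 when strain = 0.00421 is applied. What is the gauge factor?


Step 1: Identify values.
dR/R = 0.0382, strain = 0.00421
Step 2: GF = (dR/R) / strain = 0.0382 / 0.00421
GF = 9.1


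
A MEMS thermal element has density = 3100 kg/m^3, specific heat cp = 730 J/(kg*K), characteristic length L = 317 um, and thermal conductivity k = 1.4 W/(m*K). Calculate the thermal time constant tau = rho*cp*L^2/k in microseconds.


Step 1: Convert L to m: L = 317e-6 m
Step 2: L^2 = (317e-6)^2 = 1.00489e-07 m^2
Step 3: tau = 3100 * 730 * 1.00489e-07 / 1.4 = 1.6243329071e-01 s
Step 4: Convert to microseconds (multiply by 1e6).
tau = 162433.291 us


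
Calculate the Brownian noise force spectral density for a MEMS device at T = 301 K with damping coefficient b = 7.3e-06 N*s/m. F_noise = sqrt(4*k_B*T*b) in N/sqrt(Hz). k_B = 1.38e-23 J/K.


Step 1: Compute 4 * k_B * T * b
= 4 * 1.38e-23 * 301 * 7.3e-06
= 1.2129e-25 N^2/Hz
Step 2: F_noise = sqrt(1.2129e-25)
F_noise = 3.48e-13 N/sqrt(Hz)


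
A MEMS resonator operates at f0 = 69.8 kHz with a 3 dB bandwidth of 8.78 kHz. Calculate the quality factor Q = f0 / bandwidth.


Step 1: Q = f0 / bandwidth
Step 2: Q = 69.8 / 8.78
Q = 7.9


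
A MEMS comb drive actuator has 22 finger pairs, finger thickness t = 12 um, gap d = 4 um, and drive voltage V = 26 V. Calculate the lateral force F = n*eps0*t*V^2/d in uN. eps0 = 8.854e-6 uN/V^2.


Step 1: Parameters: n=22, eps0=8.854e-6 uN/V^2, t=12 um, V=26 V, d=4 um
Step 2: V^2 = 676
Step 3: F = 22 * 8.854e-6 * 12 * 676 / 4
F = 0.395 uN


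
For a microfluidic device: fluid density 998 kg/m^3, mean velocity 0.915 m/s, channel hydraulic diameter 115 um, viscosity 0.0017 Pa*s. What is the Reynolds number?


Step 1: Convert Dh to meters: Dh = 115e-6 m
Step 2: Re = rho * v * Dh / mu
Re = 998 * 0.915 * 115e-6 / 0.0017
Re = 61.773


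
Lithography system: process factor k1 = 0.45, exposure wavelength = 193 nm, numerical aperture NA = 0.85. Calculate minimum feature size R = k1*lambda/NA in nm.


Step 1: Identify values: k1 = 0.45, lambda = 193 nm, NA = 0.85
Step 2: R = k1 * lambda / NA
R = 0.45 * 193 / 0.85
R = 102.2 nm


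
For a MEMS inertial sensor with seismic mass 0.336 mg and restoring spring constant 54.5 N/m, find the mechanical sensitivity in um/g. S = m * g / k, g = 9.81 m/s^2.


Step 1: Convert mass: m = 0.336 mg = 3.36e-07 kg
Step 2: S = m * g / k = 3.36e-07 * 9.81 / 54.5
Step 3: S = 6.05e-08 m/g
Step 4: Convert to um/g: S = 0.06 um/g


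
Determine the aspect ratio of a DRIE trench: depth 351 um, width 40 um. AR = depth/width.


Step 1: AR = depth / width
Step 2: AR = 351 / 40
AR = 8.8


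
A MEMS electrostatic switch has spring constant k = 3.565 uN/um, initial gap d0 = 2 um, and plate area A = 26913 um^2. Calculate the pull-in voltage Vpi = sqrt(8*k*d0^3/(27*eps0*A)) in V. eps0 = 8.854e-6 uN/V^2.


Step 1: Compute numerator: 8 * k * d0^3 = 8 * 3.565 * 2^3 = 228.16
Step 2: Compute denominator: 27 * eps0 * A = 27 * 8.854e-6 * 26913 = 6.433768
Step 3: Vpi = sqrt(228.16 / 6.433768)
Vpi = 5.96 V


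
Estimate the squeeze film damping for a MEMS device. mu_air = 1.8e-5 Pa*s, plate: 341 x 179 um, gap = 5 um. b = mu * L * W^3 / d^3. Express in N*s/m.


Step 1: Convert to SI.
L = 341e-6 m, W = 179e-6 m, d = 5e-6 m
Step 2: W^3 = (179e-6)^3 = 5.74e-12 m^3
Step 3: d^3 = (5e-6)^3 = 1.25e-16 m^3
Step 4: b = 1.8e-5 * 341e-6 * 5.74e-12 / 1.25e-16
b = 2.82e-04 N*s/m


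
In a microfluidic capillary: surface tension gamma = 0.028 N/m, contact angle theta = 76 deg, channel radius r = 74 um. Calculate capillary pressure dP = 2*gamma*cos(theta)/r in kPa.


Step 1: cos(76 deg) = 0.2419
Step 2: Convert r to m: r = 74e-6 m
Step 3: dP = 2 * 0.028 * 0.2419 / 74e-6 = 183.1 Pa
Step 4: Convert Pa to kPa (divide by 1000).
dP = 0.18 kPa


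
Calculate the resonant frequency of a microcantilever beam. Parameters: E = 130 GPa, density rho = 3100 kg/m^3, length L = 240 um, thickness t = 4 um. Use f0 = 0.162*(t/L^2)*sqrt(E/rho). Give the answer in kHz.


Step 1: Convert units to SI.
t_SI = 4e-6 m, L_SI = 240e-6 m
Step 2: Calculate sqrt(E/rho).
sqrt(130e9 / 3100) = 6475.76 m/s
Step 3: Compute f0.
f0 = 0.162 * 4e-6 / (240e-6)^2 * 6475.76 = 72852.3 Hz = 72.85 kHz


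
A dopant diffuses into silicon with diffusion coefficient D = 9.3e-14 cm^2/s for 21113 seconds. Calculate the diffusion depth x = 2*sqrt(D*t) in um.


Step 1: Compute D*t = 9.3e-14 * 21113 = 1.963509e-09 cm^2
Step 2: sqrt(D*t) = 4.4311e-05 cm
Step 3: x = 2 * 4.4311e-05 cm = 8.8622e-05 cm
Step 4: Convert to um (1 cm = 1e4 um): x = 0.886 um


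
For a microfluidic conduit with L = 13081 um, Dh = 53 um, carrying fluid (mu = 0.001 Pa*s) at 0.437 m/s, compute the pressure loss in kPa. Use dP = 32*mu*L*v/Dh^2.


Step 1: Convert to SI: L = 13081e-6 m, Dh = 53e-6 m
Step 2: dP = 32 * 0.001 * 13081e-6 * 0.437 / (53e-6)^2
Step 3: dP = 65120.93 Pa
Step 4: Convert to kPa: dP = 65.12 kPa


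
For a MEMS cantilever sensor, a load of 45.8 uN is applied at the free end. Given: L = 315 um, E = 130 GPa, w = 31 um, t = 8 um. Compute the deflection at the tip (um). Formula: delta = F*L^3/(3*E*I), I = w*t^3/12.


Step 1: Calculate the second moment of area.
I = w * t^3 / 12 = 31 * 8^3 / 12 = 1322.6667 um^4
Step 2: Convert E to consistent units (1 GPa = 1000 uN/um^2).
E = 130 GPa = 130000 uN/um^2
Step 3: Calculate tip deflection.
delta = F * L^3 / (3 * E * I)
delta = 45.8 * 315^3 / (3 * 130000 * 1322.6667)
delta = 2.7751 um


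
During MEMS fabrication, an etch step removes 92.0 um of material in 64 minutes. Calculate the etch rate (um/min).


Step 1: Etch rate = depth / time
Step 2: rate = 92.0 / 64
rate = 1.438 um/min


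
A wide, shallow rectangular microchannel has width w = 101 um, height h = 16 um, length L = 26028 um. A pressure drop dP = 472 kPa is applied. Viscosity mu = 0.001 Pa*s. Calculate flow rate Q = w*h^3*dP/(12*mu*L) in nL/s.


Step 1: Convert all dimensions to SI (meters).
w = 101e-6 m, h = 16e-6 m, L = 26028e-6 m, dP = 472e3 Pa
Step 2: Q = w * h^3 * dP / (12 * mu * L)
Q = 101e-6 * (16e-6)^3 * 472e3 / (12 * 0.001 * 26028e-6) = 6.2517453e-10 m^3/s
Step 3: Convert Q from m^3/s to nL/s (1 m^3 = 1e12 nL, so multiply by 1e12).
Q = 625.175 nL/s


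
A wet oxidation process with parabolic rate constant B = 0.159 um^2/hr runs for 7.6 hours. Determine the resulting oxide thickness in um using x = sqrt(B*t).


Step 1: Compute B*t = 0.159 * 7.6 = 1.2084
Step 2: x = sqrt(1.2084)
x = 1.099 um


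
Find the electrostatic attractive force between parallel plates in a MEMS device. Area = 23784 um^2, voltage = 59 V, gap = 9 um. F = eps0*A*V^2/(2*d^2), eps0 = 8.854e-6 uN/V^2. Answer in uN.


Step 1: Identify parameters.
eps0 = 8.854e-6 uN/V^2, A = 23784 um^2, V = 59 V, d = 9 um
Step 2: Compute V^2 = 59^2 = 3481
Step 3: Compute d^2 = 9^2 = 81
Step 4: F = 0.5 * 8.854e-6 * 23784 * 3481 / 81
F = 4.525 uN


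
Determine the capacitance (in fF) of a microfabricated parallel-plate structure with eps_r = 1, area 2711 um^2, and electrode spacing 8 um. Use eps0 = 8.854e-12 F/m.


Step 1: Convert area to m^2: A = 2711e-12 m^2
Step 2: Convert gap to m: d = 8e-6 m
Step 3: C = eps0 * eps_r * A / d
C = 8.854e-12 * 1 * 2711e-12 / 8e-6
Step 4: Convert to fF (multiply by 1e15).
C = 3.0 fF


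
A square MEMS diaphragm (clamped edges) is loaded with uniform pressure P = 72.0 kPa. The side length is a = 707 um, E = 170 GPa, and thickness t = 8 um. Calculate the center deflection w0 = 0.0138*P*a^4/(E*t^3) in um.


Step 1: Convert pressure to compatible units (E is in GPa, so P in GPa).
P = 72.0 kPa = 72.0e-6 GPa
Step 2: Compute numerator: 0.0138 * P * a^4.
a^4 = 707^4 = 249849022801
numerator = 0.0138 * 72.0e-6 * 249849022801 = 2.4825e+05
Step 3: Compute denominator: E * t^3 = 170 * 8^3 = 87040
Step 4: w0 = numerator / denominator = 2.4825e+05 / 87040 = 2.8521 um


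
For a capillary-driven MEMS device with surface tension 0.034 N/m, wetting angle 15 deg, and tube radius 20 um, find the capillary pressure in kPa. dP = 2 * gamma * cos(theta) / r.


Step 1: cos(15 deg) = 0.9659
Step 2: Convert r to m: r = 20e-6 m
Step 3: dP = 2 * 0.034 * 0.9659 / 20e-6 = 3284.1 Pa
Step 4: Convert Pa to kPa (divide by 1000).
dP = 3.28 kPa


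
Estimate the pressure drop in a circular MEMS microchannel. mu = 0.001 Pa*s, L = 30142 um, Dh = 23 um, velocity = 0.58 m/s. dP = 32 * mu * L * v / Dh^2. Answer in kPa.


Step 1: Convert to SI: L = 30142e-6 m, Dh = 23e-6 m
Step 2: dP = 32 * 0.001 * 30142e-6 * 0.58 / (23e-6)^2
Step 3: dP = 1057534.06 Pa
Step 4: Convert to kPa: dP = 1057.53 kPa


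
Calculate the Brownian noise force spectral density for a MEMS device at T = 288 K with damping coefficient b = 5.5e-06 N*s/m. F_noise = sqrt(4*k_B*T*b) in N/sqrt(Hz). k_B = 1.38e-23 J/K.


Step 1: Compute 4 * k_B * T * b
= 4 * 1.38e-23 * 288 * 5.5e-06
= 8.7437e-26 N^2/Hz
Step 2: F_noise = sqrt(8.7437e-26)
F_noise = 2.96e-13 N/sqrt(Hz)


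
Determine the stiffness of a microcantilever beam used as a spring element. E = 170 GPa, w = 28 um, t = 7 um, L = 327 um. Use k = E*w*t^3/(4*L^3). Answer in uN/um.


Step 1: Convert E to consistent units (1 GPa = 1000 uN/um^2).
E = 170 GPa = 170000 uN/um^2
Step 2: Compute t^3 = 7^3 = 343
Step 3: Compute L^3 = 327^3 = 34965783
Step 4: k = 170000 * 28 * 343 / (4 * 34965783)
k = 11.6734 uN/um


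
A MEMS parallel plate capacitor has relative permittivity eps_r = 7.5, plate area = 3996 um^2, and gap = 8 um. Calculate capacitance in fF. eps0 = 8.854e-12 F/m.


Step 1: Convert area to m^2: A = 3996e-12 m^2
Step 2: Convert gap to m: d = 8e-6 m
Step 3: C = eps0 * eps_r * A / d
C = 8.854e-12 * 7.5 * 3996e-12 / 8e-6
Step 4: Convert to fF (multiply by 1e15).
C = 33.17 fF


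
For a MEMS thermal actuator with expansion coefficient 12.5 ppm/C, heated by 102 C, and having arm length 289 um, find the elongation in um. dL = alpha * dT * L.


Step 1: Convert CTE: alpha = 12.5 ppm/C = 12.5e-6 /C
Step 2: dL = 12.5e-6 * 102 * 289
dL = 0.3685 um


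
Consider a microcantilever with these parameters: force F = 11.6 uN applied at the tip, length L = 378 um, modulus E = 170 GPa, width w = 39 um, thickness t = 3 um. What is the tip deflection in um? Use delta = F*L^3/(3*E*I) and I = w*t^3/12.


Step 1: Calculate the second moment of area.
I = w * t^3 / 12 = 39 * 3^3 / 12 = 87.75 um^4
Step 2: Convert E to consistent units (1 GPa = 1000 uN/um^2).
E = 170 GPa = 170000 uN/um^2
Step 3: Calculate tip deflection.
delta = F * L^3 / (3 * E * I)
delta = 11.6 * 378^3 / (3 * 170000 * 87.75)
delta = 13.9996 um


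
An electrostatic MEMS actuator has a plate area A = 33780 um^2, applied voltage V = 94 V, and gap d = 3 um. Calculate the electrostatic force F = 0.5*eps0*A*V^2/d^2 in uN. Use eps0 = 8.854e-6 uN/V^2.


Step 1: Identify parameters.
eps0 = 8.854e-6 uN/V^2, A = 33780 um^2, V = 94 V, d = 3 um
Step 2: Compute V^2 = 94^2 = 8836
Step 3: Compute d^2 = 3^2 = 9
Step 4: F = 0.5 * 8.854e-6 * 33780 * 8836 / 9
F = 146.819 uN


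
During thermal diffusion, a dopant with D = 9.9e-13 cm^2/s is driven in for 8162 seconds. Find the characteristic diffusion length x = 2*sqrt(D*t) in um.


Step 1: Compute D*t = 9.9e-13 * 8162 = 8.08038e-09 cm^2
Step 2: sqrt(D*t) = 8.98909e-05 cm
Step 3: x = 2 * 8.98909e-05 cm = 1.797818e-04 cm
Step 4: Convert to um (1 cm = 1e4 um): x = 1.798 um


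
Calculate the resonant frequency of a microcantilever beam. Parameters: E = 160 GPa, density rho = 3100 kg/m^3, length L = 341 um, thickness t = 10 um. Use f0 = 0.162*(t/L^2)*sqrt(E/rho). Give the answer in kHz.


Step 1: Convert units to SI.
t_SI = 10e-6 m, L_SI = 341e-6 m
Step 2: Calculate sqrt(E/rho).
sqrt(160e9 / 3100) = 7184.21 m/s
Step 3: Compute f0.
f0 = 0.162 * 10e-6 / (341e-6)^2 * 7184.21 = 100088.8 Hz = 100.09 kHz


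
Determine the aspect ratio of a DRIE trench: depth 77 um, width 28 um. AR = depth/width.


Step 1: AR = depth / width
Step 2: AR = 77 / 28
AR = 2.8


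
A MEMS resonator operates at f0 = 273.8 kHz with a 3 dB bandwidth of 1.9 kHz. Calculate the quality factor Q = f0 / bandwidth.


Step 1: Q = f0 / bandwidth
Step 2: Q = 273.8 / 1.9
Q = 144.1


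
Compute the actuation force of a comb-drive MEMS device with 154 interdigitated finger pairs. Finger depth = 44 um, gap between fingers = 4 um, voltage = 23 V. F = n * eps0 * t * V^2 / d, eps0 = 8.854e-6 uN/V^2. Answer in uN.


Step 1: Parameters: n=154, eps0=8.854e-6 uN/V^2, t=44 um, V=23 V, d=4 um
Step 2: V^2 = 529
Step 3: F = 154 * 8.854e-6 * 44 * 529 / 4
F = 7.934 uN


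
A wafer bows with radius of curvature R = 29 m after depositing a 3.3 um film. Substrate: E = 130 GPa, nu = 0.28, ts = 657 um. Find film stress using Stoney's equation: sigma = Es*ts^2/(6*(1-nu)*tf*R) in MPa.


Step 1: Compute numerator: Es * ts^2 = 130 * 657^2 = 56114370 (GPa*um^2)
Step 2: Compute denominator (R in um): 6*(1-nu)*tf*R = 6*0.72*3.3*29e6 = 413424000.0 (um^2)
Step 3: sigma (GPa) = 56114370 / 413424000.0 = 1.35731e-01 GPa
Step 4: Convert to MPa (x1000): sigma = 135.7 MPa


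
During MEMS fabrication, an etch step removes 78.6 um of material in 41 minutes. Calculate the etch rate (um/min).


Step 1: Etch rate = depth / time
Step 2: rate = 78.6 / 41
rate = 1.917 um/min


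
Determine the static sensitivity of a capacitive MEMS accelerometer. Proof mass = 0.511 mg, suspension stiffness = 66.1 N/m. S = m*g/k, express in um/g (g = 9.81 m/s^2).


Step 1: Convert mass: m = 0.511 mg = 5.11e-07 kg
Step 2: S = m * g / k = 5.11e-07 * 9.81 / 66.1
Step 3: S = 7.58e-08 m/g
Step 4: Convert to um/g: S = 0.076 um/g


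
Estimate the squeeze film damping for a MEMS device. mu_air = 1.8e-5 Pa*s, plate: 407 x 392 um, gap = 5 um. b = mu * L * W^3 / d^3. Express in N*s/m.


Step 1: Convert to SI.
L = 407e-6 m, W = 392e-6 m, d = 5e-6 m
Step 2: W^3 = (392e-6)^3 = 6.02e-11 m^3
Step 3: d^3 = (5e-6)^3 = 1.25e-16 m^3
Step 4: b = 1.8e-5 * 407e-6 * 6.02e-11 / 1.25e-16
b = 3.53e-03 N*s/m


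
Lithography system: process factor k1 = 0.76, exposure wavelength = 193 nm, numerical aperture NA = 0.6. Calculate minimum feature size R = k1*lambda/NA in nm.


Step 1: Identify values: k1 = 0.76, lambda = 193 nm, NA = 0.6
Step 2: R = k1 * lambda / NA
R = 0.76 * 193 / 0.6
R = 244.5 nm


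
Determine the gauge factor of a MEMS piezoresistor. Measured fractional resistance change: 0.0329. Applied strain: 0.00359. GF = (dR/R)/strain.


Step 1: Identify values.
dR/R = 0.0329, strain = 0.00359
Step 2: GF = (dR/R) / strain = 0.0329 / 0.00359
GF = 9.2


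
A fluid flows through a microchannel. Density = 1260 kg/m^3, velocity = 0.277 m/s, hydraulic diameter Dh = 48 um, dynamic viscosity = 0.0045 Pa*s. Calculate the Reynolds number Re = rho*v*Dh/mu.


Step 1: Convert Dh to meters: Dh = 48e-6 m
Step 2: Re = rho * v * Dh / mu
Re = 1260 * 0.277 * 48e-6 / 0.0045
Re = 3.723


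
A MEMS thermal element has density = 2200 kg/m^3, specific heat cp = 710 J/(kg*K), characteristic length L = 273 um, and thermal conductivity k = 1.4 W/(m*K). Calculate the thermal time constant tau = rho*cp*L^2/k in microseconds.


Step 1: Convert L to m: L = 273e-6 m
Step 2: L^2 = (273e-6)^2 = 7.4529e-08 m^2
Step 3: tau = 2200 * 710 * 7.4529e-08 / 1.4 = 8.315307e-02 s
Step 4: Convert to microseconds (multiply by 1e6).
tau = 83153.07 us


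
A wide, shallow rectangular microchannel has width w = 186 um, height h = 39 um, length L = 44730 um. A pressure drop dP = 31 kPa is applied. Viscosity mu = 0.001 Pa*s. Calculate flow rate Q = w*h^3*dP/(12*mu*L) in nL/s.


Step 1: Convert all dimensions to SI (meters).
w = 186e-6 m, h = 39e-6 m, L = 44730e-6 m, dP = 31e3 Pa
Step 2: Q = w * h^3 * dP / (12 * mu * L)
Q = 186e-6 * (39e-6)^3 * 31e3 / (12 * 0.001 * 44730e-6) = 6.3721841e-10 m^3/s
Step 3: Convert Q from m^3/s to nL/s (1 m^3 = 1e12 nL, so multiply by 1e12).
Q = 637.218 nL/s


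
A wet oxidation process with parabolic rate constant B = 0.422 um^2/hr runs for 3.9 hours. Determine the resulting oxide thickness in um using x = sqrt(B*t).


Step 1: Compute B*t = 0.422 * 3.9 = 1.6458
Step 2: x = sqrt(1.6458)
x = 1.283 um


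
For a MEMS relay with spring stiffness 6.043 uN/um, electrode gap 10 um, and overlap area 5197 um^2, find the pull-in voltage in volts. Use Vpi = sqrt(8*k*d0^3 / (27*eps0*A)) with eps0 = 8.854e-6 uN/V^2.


Step 1: Compute numerator: 8 * k * d0^3 = 8 * 6.043 * 10^3 = 48344.0
Step 2: Compute denominator: 27 * eps0 * A = 27 * 8.854e-6 * 5197 = 1.242384
Step 3: Vpi = sqrt(48344.0 / 1.242384)
Vpi = 197.26 V


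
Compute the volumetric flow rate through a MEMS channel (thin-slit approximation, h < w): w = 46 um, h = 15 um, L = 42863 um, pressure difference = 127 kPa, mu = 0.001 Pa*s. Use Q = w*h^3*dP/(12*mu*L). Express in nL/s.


Step 1: Convert all dimensions to SI (meters).
w = 46e-6 m, h = 15e-6 m, L = 42863e-6 m, dP = 127e3 Pa
Step 2: Q = w * h^3 * dP / (12 * mu * L)
Q = 46e-6 * (15e-6)^3 * 127e3 / (12 * 0.001 * 42863e-6) = 3.833289e-11 m^3/s
Step 3: Convert Q from m^3/s to nL/s (1 m^3 = 1e12 nL, so multiply by 1e12).
Q = 38.333 nL/s


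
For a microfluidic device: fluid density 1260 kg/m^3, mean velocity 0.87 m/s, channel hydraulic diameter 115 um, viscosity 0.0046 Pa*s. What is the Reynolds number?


Step 1: Convert Dh to meters: Dh = 115e-6 m
Step 2: Re = rho * v * Dh / mu
Re = 1260 * 0.87 * 115e-6 / 0.0046
Re = 27.405


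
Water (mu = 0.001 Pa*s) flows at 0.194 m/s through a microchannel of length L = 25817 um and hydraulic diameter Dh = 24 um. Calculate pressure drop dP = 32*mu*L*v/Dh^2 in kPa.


Step 1: Convert to SI: L = 25817e-6 m, Dh = 24e-6 m
Step 2: dP = 32 * 0.001 * 25817e-6 * 0.194 / (24e-6)^2
Step 3: dP = 278249.89 Pa
Step 4: Convert to kPa: dP = 278.25 kPa


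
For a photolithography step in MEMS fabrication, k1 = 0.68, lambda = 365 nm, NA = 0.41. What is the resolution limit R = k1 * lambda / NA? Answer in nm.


Step 1: Identify values: k1 = 0.68, lambda = 365 nm, NA = 0.41
Step 2: R = k1 * lambda / NA
R = 0.68 * 365 / 0.41
R = 605.4 nm


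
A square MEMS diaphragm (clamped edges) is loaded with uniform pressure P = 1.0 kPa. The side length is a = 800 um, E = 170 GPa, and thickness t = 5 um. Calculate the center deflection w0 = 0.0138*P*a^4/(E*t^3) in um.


Step 1: Convert pressure to compatible units (E is in GPa, so P in GPa).
P = 1.0 kPa = 1.0e-6 GPa
Step 2: Compute numerator: 0.0138 * P * a^4.
a^4 = 800^4 = 409600000000
numerator = 0.0138 * 1.0e-6 * 409600000000 = 5.6525e+03
Step 3: Compute denominator: E * t^3 = 170 * 5^3 = 21250
Step 4: w0 = numerator / denominator = 5.6525e+03 / 21250 = 0.266 um


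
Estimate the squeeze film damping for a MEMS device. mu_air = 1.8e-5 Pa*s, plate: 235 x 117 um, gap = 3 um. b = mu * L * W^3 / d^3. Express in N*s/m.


Step 1: Convert to SI.
L = 235e-6 m, W = 117e-6 m, d = 3e-6 m
Step 2: W^3 = (117e-6)^3 = 1.60e-12 m^3
Step 3: d^3 = (3e-6)^3 = 2.70e-17 m^3
Step 4: b = 1.8e-5 * 235e-6 * 1.60e-12 / 2.70e-17
b = 2.51e-04 N*s/m


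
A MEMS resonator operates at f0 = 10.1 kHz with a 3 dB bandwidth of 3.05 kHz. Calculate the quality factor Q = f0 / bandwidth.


Step 1: Q = f0 / bandwidth
Step 2: Q = 10.1 / 3.05
Q = 3.3


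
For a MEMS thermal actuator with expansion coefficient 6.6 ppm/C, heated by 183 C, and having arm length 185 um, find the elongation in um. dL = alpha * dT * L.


Step 1: Convert CTE: alpha = 6.6 ppm/C = 6.6e-6 /C
Step 2: dL = 6.6e-6 * 183 * 185
dL = 0.2234 um


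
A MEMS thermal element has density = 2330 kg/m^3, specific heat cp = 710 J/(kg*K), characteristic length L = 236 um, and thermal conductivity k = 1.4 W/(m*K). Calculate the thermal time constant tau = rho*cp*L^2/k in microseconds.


Step 1: Convert L to m: L = 236e-6 m
Step 2: L^2 = (236e-6)^2 = 5.5696e-08 m^2
Step 3: tau = 2330 * 710 * 5.5696e-08 / 1.4 = 6.581278057e-02 s
Step 4: Convert to microseconds (multiply by 1e6).
tau = 65812.781 us


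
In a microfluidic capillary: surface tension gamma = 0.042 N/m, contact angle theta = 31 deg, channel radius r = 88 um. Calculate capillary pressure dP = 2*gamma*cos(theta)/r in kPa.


Step 1: cos(31 deg) = 0.8572
Step 2: Convert r to m: r = 88e-6 m
Step 3: dP = 2 * 0.042 * 0.8572 / 88e-6 = 818.2 Pa
Step 4: Convert Pa to kPa (divide by 1000).
dP = 0.82 kPa


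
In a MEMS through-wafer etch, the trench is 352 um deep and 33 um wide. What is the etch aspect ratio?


Step 1: AR = depth / width
Step 2: AR = 352 / 33
AR = 10.7


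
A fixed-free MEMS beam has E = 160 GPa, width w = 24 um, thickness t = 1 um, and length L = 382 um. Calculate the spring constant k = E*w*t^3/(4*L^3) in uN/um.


Step 1: Convert E to consistent units (1 GPa = 1000 uN/um^2).
E = 160 GPa = 160000 uN/um^2
Step 2: Compute t^3 = 1^3 = 1
Step 3: Compute L^3 = 382^3 = 55742968
Step 4: k = 160000 * 24 * 1 / (4 * 55742968)
k = 0.0172 uN/um


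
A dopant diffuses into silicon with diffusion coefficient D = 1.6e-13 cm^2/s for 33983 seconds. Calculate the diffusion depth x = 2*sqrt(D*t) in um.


Step 1: Compute D*t = 1.6e-13 * 33983 = 5.43728e-09 cm^2
Step 2: sqrt(D*t) = 7.37379e-05 cm
Step 3: x = 2 * 7.37379e-05 cm = 1.474758e-04 cm
Step 4: Convert to um (1 cm = 1e4 um): x = 1.475 um


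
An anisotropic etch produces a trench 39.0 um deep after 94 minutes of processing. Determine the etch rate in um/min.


Step 1: Etch rate = depth / time
Step 2: rate = 39.0 / 94
rate = 0.415 um/min


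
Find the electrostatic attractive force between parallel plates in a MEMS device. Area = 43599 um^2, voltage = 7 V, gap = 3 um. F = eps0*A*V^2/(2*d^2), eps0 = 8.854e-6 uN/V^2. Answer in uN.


Step 1: Identify parameters.
eps0 = 8.854e-6 uN/V^2, A = 43599 um^2, V = 7 V, d = 3 um
Step 2: Compute V^2 = 7^2 = 49
Step 3: Compute d^2 = 3^2 = 9
Step 4: F = 0.5 * 8.854e-6 * 43599 * 49 / 9
F = 1.051 uN


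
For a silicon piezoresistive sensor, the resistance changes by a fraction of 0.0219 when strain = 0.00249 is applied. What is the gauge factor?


Step 1: Identify values.
dR/R = 0.0219, strain = 0.00249
Step 2: GF = (dR/R) / strain = 0.0219 / 0.00249
GF = 8.8


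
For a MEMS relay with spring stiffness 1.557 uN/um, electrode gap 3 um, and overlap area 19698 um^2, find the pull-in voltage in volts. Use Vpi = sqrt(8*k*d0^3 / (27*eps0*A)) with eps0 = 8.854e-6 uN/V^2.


Step 1: Compute numerator: 8 * k * d0^3 = 8 * 1.557 * 3^3 = 336.312
Step 2: Compute denominator: 27 * eps0 * A = 27 * 8.854e-6 * 19698 = 4.708964
Step 3: Vpi = sqrt(336.312 / 4.708964)
Vpi = 8.45 V


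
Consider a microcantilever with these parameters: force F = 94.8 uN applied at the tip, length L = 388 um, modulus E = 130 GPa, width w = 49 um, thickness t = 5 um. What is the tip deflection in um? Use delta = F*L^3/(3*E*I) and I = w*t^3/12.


Step 1: Calculate the second moment of area.
I = w * t^3 / 12 = 49 * 5^3 / 12 = 510.4167 um^4
Step 2: Convert E to consistent units (1 GPa = 1000 uN/um^2).
E = 130 GPa = 130000 uN/um^2
Step 3: Calculate tip deflection.
delta = F * L^3 / (3 * E * I)
delta = 94.8 * 388^3 / (3 * 130000 * 510.4167)
delta = 27.8172 um


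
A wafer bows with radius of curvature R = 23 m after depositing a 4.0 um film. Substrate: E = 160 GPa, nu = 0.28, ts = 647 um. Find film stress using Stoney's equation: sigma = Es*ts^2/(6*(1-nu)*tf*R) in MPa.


Step 1: Compute numerator: Es * ts^2 = 160 * 647^2 = 66977440 (GPa*um^2)
Step 2: Compute denominator (R in um): 6*(1-nu)*tf*R = 6*0.72*4.0*23e6 = 397440000.0 (um^2)
Step 3: sigma (GPa) = 66977440 / 397440000.0 = 1.68522e-01 GPa
Step 4: Convert to MPa (x1000): sigma = 168.5 MPa


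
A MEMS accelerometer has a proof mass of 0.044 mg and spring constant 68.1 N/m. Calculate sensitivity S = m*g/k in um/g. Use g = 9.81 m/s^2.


Step 1: Convert mass: m = 0.044 mg = 4.40e-08 kg
Step 2: S = m * g / k = 4.40e-08 * 9.81 / 68.1
Step 3: S = 6.34e-09 m/g
Step 4: Convert to um/g: S = 0.006 um/g


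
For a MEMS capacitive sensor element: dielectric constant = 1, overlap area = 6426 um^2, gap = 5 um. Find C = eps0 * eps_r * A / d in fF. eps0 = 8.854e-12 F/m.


Step 1: Convert area to m^2: A = 6426e-12 m^2
Step 2: Convert gap to m: d = 5e-6 m
Step 3: C = eps0 * eps_r * A / d
C = 8.854e-12 * 1 * 6426e-12 / 5e-6
Step 4: Convert to fF (multiply by 1e15).
C = 11.38 fF


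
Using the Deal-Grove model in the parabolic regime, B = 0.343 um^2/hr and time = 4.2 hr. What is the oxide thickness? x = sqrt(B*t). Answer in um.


Step 1: Compute B*t = 0.343 * 4.2 = 1.4406
Step 2: x = sqrt(1.4406)
x = 1.2 um


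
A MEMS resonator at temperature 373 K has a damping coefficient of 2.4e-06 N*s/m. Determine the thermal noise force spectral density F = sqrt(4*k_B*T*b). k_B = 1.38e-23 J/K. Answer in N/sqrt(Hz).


Step 1: Compute 4 * k_B * T * b
= 4 * 1.38e-23 * 373 * 2.4e-06
= 4.9415e-26 N^2/Hz
Step 2: F_noise = sqrt(4.9415e-26)
F_noise = 2.22e-13 N/sqrt(Hz)


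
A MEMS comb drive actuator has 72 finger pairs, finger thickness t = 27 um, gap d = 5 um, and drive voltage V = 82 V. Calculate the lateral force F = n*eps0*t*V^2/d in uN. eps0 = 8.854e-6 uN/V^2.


Step 1: Parameters: n=72, eps0=8.854e-6 uN/V^2, t=27 um, V=82 V, d=5 um
Step 2: V^2 = 6724
Step 3: F = 72 * 8.854e-6 * 27 * 6724 / 5
F = 23.147 uN


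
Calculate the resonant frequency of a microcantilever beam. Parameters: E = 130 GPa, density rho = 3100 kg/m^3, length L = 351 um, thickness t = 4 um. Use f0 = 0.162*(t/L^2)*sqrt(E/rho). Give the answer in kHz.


Step 1: Convert units to SI.
t_SI = 4e-6 m, L_SI = 351e-6 m
Step 2: Calculate sqrt(E/rho).
sqrt(130e9 / 3100) = 6475.76 m/s
Step 3: Compute f0.
f0 = 0.162 * 4e-6 / (351e-6)^2 * 6475.76 = 34060.5 Hz = 34.06 kHz


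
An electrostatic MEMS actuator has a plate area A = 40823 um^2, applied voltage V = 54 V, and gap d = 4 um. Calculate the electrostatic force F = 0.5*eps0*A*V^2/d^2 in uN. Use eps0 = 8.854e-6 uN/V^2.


Step 1: Identify parameters.
eps0 = 8.854e-6 uN/V^2, A = 40823 um^2, V = 54 V, d = 4 um
Step 2: Compute V^2 = 54^2 = 2916
Step 3: Compute d^2 = 4^2 = 16
Step 4: F = 0.5 * 8.854e-6 * 40823 * 2916 / 16
F = 32.937 uN


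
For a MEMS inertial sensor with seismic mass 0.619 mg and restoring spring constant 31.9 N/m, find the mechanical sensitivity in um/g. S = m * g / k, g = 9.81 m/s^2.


Step 1: Convert mass: m = 0.619 mg = 6.19e-07 kg
Step 2: S = m * g / k = 6.19e-07 * 9.81 / 31.9
Step 3: S = 1.90e-07 m/g
Step 4: Convert to um/g: S = 0.19 um/g


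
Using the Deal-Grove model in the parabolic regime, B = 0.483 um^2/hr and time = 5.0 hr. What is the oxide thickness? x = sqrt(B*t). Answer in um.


Step 1: Compute B*t = 0.483 * 5.0 = 2.415
Step 2: x = sqrt(2.415)
x = 1.554 um


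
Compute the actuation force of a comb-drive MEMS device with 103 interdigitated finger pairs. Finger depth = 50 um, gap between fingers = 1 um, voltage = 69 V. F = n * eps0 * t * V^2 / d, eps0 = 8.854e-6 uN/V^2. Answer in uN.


Step 1: Parameters: n=103, eps0=8.854e-6 uN/V^2, t=50 um, V=69 V, d=1 um
Step 2: V^2 = 4761
Step 3: F = 103 * 8.854e-6 * 50 * 4761 / 1
F = 217.093 uN


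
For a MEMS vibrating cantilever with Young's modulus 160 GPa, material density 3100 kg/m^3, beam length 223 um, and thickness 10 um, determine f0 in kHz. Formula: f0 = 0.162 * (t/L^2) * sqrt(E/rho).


Step 1: Convert units to SI.
t_SI = 10e-6 m, L_SI = 223e-6 m
Step 2: Calculate sqrt(E/rho).
sqrt(160e9 / 3100) = 7184.21 m/s
Step 3: Compute f0.
f0 = 0.162 * 10e-6 / (223e-6)^2 * 7184.21 = 234036.9 Hz = 234.04 kHz


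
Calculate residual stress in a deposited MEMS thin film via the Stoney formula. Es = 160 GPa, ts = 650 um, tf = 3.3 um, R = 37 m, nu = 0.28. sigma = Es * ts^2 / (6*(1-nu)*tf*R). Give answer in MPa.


Step 1: Compute numerator: Es * ts^2 = 160 * 650^2 = 67600000 (GPa*um^2)
Step 2: Compute denominator (R in um): 6*(1-nu)*tf*R = 6*0.72*3.3*37e6 = 527472000.0 (um^2)
Step 3: sigma (GPa) = 67600000 / 527472000.0 = 1.28158e-01 GPa
Step 4: Convert to MPa (x1000): sigma = 128.2 MPa


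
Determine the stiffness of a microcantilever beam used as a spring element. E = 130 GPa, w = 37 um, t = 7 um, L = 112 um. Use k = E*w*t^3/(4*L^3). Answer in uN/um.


Step 1: Convert E to consistent units (1 GPa = 1000 uN/um^2).
E = 130 GPa = 130000 uN/um^2
Step 2: Compute t^3 = 7^3 = 343
Step 3: Compute L^3 = 112^3 = 1404928
Step 4: k = 130000 * 37 * 343 / (4 * 1404928)
k = 293.5791 uN/um


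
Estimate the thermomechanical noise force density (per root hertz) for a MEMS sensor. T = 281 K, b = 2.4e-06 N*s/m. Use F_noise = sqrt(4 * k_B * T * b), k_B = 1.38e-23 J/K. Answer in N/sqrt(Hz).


Step 1: Compute 4 * k_B * T * b
= 4 * 1.38e-23 * 281 * 2.4e-06
= 3.7227e-26 N^2/Hz
Step 2: F_noise = sqrt(3.7227e-26)
F_noise = 1.93e-13 N/sqrt(Hz)


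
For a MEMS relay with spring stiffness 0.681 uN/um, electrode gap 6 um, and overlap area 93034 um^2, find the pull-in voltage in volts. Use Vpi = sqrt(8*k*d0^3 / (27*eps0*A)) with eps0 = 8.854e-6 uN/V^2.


Step 1: Compute numerator: 8 * k * d0^3 = 8 * 0.681 * 6^3 = 1176.768
Step 2: Compute denominator: 27 * eps0 * A = 27 * 8.854e-6 * 93034 = 22.240522
Step 3: Vpi = sqrt(1176.768 / 22.240522)
Vpi = 7.27 V


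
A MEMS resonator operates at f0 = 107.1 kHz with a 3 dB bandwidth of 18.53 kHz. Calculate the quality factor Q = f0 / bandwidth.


Step 1: Q = f0 / bandwidth
Step 2: Q = 107.1 / 18.53
Q = 5.8


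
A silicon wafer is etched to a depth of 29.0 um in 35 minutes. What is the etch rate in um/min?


Step 1: Etch rate = depth / time
Step 2: rate = 29.0 / 35
rate = 0.829 um/min


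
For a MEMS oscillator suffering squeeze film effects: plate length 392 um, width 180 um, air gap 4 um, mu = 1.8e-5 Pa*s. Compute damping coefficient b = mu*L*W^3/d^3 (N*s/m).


Step 1: Convert to SI.
L = 392e-6 m, W = 180e-6 m, d = 4e-6 m
Step 2: W^3 = (180e-6)^3 = 5.83e-12 m^3
Step 3: d^3 = (4e-6)^3 = 6.40e-17 m^3
Step 4: b = 1.8e-5 * 392e-6 * 5.83e-12 / 6.40e-17
b = 6.43e-04 N*s/m


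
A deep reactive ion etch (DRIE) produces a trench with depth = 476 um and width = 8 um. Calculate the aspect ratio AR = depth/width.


Step 1: AR = depth / width
Step 2: AR = 476 / 8
AR = 59.5


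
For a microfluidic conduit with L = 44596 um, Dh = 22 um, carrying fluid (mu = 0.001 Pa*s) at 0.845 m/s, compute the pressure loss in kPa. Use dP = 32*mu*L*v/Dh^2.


Step 1: Convert to SI: L = 44596e-6 m, Dh = 22e-6 m
Step 2: dP = 32 * 0.001 * 44596e-6 * 0.845 / (22e-6)^2
Step 3: dP = 2491479.01 Pa
Step 4: Convert to kPa: dP = 2491.48 kPa


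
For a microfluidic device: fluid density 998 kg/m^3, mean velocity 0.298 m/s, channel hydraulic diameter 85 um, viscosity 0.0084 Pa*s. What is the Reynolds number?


Step 1: Convert Dh to meters: Dh = 85e-6 m
Step 2: Re = rho * v * Dh / mu
Re = 998 * 0.298 * 85e-6 / 0.0084
Re = 3.009


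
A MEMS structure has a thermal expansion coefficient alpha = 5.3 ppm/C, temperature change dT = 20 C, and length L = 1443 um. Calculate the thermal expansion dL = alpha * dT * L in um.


Step 1: Convert CTE: alpha = 5.3 ppm/C = 5.3e-6 /C
Step 2: dL = 5.3e-6 * 20 * 1443
dL = 0.153 um


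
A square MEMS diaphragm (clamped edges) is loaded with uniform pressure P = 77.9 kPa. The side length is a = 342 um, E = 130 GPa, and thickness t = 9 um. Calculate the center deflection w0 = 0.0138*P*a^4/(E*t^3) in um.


Step 1: Convert pressure to compatible units (E is in GPa, so P in GPa).
P = 77.9 kPa = 77.9e-6 GPa
Step 2: Compute numerator: 0.0138 * P * a^4.
a^4 = 342^4 = 13680577296
numerator = 0.0138 * 77.9e-6 * 13680577296 = 1.47069e+04
Step 3: Compute denominator: E * t^3 = 130 * 9^3 = 94770
Step 4: w0 = numerator / denominator = 1.47069e+04 / 94770 = 0.1552 um


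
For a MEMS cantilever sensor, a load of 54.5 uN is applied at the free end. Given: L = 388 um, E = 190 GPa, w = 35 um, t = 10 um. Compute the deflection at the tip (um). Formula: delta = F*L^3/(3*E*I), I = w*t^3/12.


Step 1: Calculate the second moment of area.
I = w * t^3 / 12 = 35 * 10^3 / 12 = 2916.6667 um^4
Step 2: Convert E to consistent units (1 GPa = 1000 uN/um^2).
E = 190 GPa = 190000 uN/um^2
Step 3: Calculate tip deflection.
delta = F * L^3 / (3 * E * I)
delta = 54.5 * 388^3 / (3 * 190000 * 2916.6667)
delta = 1.9148 um


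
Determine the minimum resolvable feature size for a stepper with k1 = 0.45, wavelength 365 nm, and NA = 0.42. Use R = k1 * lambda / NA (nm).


Step 1: Identify values: k1 = 0.45, lambda = 365 nm, NA = 0.42
Step 2: R = k1 * lambda / NA
R = 0.45 * 365 / 0.42
R = 391.1 nm


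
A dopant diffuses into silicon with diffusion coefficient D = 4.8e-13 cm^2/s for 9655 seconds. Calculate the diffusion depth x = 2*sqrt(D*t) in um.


Step 1: Compute D*t = 4.8e-13 * 9655 = 4.6344e-09 cm^2
Step 2: sqrt(D*t) = 6.80764e-05 cm
Step 3: x = 2 * 6.80764e-05 cm = 1.361528e-04 cm
Step 4: Convert to um (1 cm = 1e4 um): x = 1.362 um


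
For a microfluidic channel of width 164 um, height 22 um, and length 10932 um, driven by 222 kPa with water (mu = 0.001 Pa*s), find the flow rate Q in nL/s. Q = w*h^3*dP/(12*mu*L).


Step 1: Convert all dimensions to SI (meters).
w = 164e-6 m, h = 22e-6 m, L = 10932e-6 m, dP = 222e3 Pa
Step 2: Q = w * h^3 * dP / (12 * mu * L)
Q = 164e-6 * (22e-6)^3 * 222e3 / (12 * 0.001 * 10932e-6) = 2.9551804e-09 m^3/s
Step 3: Convert Q from m^3/s to nL/s (1 m^3 = 1e12 nL, so multiply by 1e12).
Q = 2955.18 nL/s


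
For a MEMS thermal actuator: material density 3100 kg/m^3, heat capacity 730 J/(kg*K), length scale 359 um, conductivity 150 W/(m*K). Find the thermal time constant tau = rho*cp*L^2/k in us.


Step 1: Convert L to m: L = 359e-6 m
Step 2: L^2 = (359e-6)^2 = 1.28881e-07 m^2
Step 3: tau = 3100 * 730 * 1.28881e-07 / 150 = 1.94438469e-03 s
Step 4: Convert to microseconds (multiply by 1e6).
tau = 1944.385 us


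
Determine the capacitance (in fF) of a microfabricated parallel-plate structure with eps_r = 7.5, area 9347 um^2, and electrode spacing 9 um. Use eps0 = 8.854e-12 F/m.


Step 1: Convert area to m^2: A = 9347e-12 m^2
Step 2: Convert gap to m: d = 9e-6 m
Step 3: C = eps0 * eps_r * A / d
C = 8.854e-12 * 7.5 * 9347e-12 / 9e-6
Step 4: Convert to fF (multiply by 1e15).
C = 68.97 fF
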